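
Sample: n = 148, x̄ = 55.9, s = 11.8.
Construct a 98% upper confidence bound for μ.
μ ≤ 57.91

Upper bound (one-sided):
t* = 2.072 (one-sided for 98%)
Upper bound = x̄ + t* · s/√n = 55.9 + 2.072 · 11.8/√148 = 57.91

We are 98% confident that μ ≤ 57.91.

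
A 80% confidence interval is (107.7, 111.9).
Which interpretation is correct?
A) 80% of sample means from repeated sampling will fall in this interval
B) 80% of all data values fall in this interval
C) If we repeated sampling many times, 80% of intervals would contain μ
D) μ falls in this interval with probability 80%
C

A) Wrong — coverage applies to intervals containing μ, not to future x̄ values.
B) Wrong — a CI is about the parameter μ, not individual data values.
C) Correct — this is the frequentist long-run coverage interpretation.
D) Wrong — μ is fixed; the randomness lives in the interval, not in μ.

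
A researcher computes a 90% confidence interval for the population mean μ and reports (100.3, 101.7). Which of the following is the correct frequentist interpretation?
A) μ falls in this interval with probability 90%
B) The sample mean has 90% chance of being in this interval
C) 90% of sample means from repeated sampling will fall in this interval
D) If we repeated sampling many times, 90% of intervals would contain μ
D

A) Wrong — μ is fixed; the randomness lives in the interval, not in μ.
B) Wrong — x̄ is observed and sits in the interval by construction.
C) Wrong — coverage applies to intervals containing μ, not to future x̄ values.
D) Correct — this is the frequentist long-run coverage interpretation.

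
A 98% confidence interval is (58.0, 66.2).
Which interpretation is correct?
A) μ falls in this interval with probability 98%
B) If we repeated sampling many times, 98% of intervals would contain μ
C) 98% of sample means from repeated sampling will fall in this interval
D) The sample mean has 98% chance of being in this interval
B

A) Wrong — μ is fixed; the randomness lives in the interval, not in μ.
B) Correct — this is the frequentist long-run coverage interpretation.
C) Wrong — coverage applies to intervals containing μ, not to future x̄ values.
D) Wrong — x̄ is observed and sits in the interval by construction.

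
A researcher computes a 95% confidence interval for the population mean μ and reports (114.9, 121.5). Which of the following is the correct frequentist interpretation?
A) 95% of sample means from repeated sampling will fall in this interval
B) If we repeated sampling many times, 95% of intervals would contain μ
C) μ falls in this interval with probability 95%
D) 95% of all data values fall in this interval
B

A) Wrong — coverage applies to intervals containing μ, not to future x̄ values.
B) Correct — this is the frequentist long-run coverage interpretation.
C) Wrong — μ is fixed; the randomness lives in the interval, not in μ.
D) Wrong — a CI is about the parameter μ, not individual data values.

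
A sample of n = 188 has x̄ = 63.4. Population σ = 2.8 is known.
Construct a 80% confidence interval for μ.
(63.14, 63.66)

z-interval (σ known):
z* = 1.282 for 80% confidence

Margin of error = z* · σ/√n = 1.282 · 2.8/√188 = 0.26

CI: (63.4 - 0.26, 63.4 + 0.26) = (63.14, 63.66)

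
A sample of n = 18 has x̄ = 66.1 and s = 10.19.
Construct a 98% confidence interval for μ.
(59.93, 72.27)

t-interval (σ unknown):
df = n - 1 = 17
t* = 2.567 for 98% confidence

Margin of error = t* · s/√n = 2.567 · 10.19/√18 = 6.17

CI: (59.93, 72.27)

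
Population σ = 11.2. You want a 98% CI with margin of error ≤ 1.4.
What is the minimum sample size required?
n ≥ 347

For margin E ≤ 1.4:
n ≥ (z* · σ / E)²
n ≥ (2.326 · 11.2 / 1.4)²
n ≥ 346.26

Minimum n = 347 (rounding up)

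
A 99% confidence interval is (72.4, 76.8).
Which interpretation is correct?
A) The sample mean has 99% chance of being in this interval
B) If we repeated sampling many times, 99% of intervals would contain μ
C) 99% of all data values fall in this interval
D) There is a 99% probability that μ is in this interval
B

A) Wrong — x̄ is observed and sits in the interval by construction.
B) Correct — this is the frequentist long-run coverage interpretation.
C) Wrong — a CI is about the parameter μ, not individual data values.
D) Wrong — μ is fixed; the randomness lives in the interval, not in μ.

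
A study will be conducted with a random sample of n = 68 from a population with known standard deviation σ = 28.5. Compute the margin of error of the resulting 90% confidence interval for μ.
Margin of error = 5.69

Margin of error = z* · σ/√n
= 1.645 · 28.5/√68
= 1.645 · 28.5/8.2462
= 5.69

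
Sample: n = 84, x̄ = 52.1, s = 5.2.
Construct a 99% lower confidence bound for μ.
μ ≥ 50.75

Lower bound (one-sided):
t* = 2.372 (one-sided for 99%)
Lower bound = x̄ - t* · s/√n = 52.1 - 2.372 · 5.2/√84 = 50.75

We are 99% confident that μ ≥ 50.75.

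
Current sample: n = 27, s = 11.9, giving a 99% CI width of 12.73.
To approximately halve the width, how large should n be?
n ≈ 108

CI width ∝ 1/√n
To reduce width by factor 2, need √n to grow by 2 → need 2² = 4 times as many samples.

Current: n = 27, width = 12.73
New: n = 108, width ≈ 6.01

Width reduced by factor of 12.73/6.01 = 2.12.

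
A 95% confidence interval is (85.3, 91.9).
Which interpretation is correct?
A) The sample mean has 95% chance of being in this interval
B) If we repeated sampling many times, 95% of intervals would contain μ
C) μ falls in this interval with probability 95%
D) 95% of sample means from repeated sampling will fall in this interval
B

A) Wrong — x̄ is observed and sits in the interval by construction.
B) Correct — this is the frequentist long-run coverage interpretation.
C) Wrong — μ is fixed; the randomness lives in the interval, not in μ.
D) Wrong — coverage applies to intervals containing μ, not to future x̄ values.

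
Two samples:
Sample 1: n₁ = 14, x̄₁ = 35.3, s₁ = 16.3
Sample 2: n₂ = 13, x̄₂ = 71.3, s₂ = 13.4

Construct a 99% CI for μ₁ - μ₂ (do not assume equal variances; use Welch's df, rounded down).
(-52.02, -19.98)

Difference: x̄₁ - x̄₂ = -36.00
SE = √(s₁²/n₁ + s₂²/n₂) = √(16.3²/14 + 13.4²/13) = 5.7263
df = 24.66 → 24 (Welch–Satterthwaite, rounded down)
t* = 2.797

CI: -36.00 ± 2.797 · 5.7263 = -36.00 ± 16.02 = (-52.02, -19.98)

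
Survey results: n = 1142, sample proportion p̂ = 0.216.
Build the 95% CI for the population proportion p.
(0.192, 0.240)

Proportion CI:
SE = √(p̂(1-p̂)/n) = √(0.216 · 0.784 / 1142) = 0.01218

z* = 1.960
Margin = z* · SE = 1.960 · 0.01218 = 0.0239

CI: 0.216 ± 0.0239 = (0.192, 0.240)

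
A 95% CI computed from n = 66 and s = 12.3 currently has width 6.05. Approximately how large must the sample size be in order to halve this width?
n ≈ 264

CI width ∝ 1/√n
To reduce width by factor 2, need √n to grow by 2 → need 2² = 4 times as many samples.

Current: n = 66, width = 6.05
New: n = 264, width ≈ 2.98

Width reduced by factor of 6.05/2.98 = 2.03.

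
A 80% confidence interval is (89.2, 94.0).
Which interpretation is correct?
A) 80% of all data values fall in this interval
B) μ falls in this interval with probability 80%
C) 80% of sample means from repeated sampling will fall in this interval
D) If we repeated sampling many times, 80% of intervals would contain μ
D

A) Wrong — a CI is about the parameter μ, not individual data values.
B) Wrong — μ is fixed; the randomness lives in the interval, not in μ.
C) Wrong — coverage applies to intervals containing μ, not to future x̄ values.
D) Correct — this is the frequentist long-run coverage interpretation.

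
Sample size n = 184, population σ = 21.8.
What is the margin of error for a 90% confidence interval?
Margin of error = 2.64

Margin of error = z* · σ/√n
= 1.645 · 21.8/√184
= 1.645 · 21.8/13.5647
= 2.64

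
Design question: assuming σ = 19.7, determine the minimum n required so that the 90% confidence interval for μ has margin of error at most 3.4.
n ≥ 91

For margin E ≤ 3.4:
n ≥ (z* · σ / E)²
n ≥ (1.645 · 19.7 / 3.4)²
n ≥ 90.85

Minimum n = 91 (rounding up)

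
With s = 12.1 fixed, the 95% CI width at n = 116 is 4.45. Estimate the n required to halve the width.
n ≈ 464

CI width ∝ 1/√n
To reduce width by factor 2, need √n to grow by 2 → need 2² = 4 times as many samples.

Current: n = 116, width = 4.45
New: n = 464, width ≈ 2.21

Width reduced by factor of 4.45/2.21 = 2.01.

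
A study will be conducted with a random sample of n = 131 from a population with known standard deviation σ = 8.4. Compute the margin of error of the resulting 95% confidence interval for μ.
Margin of error = 1.44

Margin of error = z* · σ/√n
= 1.960 · 8.4/√131
= 1.960 · 8.4/11.4455
= 1.44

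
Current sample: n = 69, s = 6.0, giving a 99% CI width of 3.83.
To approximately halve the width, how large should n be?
n ≈ 276

CI width ∝ 1/√n
To reduce width by factor 2, need √n to grow by 2 → need 2² = 4 times as many samples.

Current: n = 69, width = 3.83
New: n = 276, width ≈ 1.87

Width reduced by factor of 3.83/1.87 = 2.05.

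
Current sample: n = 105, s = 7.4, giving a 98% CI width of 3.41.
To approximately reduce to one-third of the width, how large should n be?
n ≈ 945

CI width ∝ 1/√n
To reduce width by factor 3, need √n to grow by 3 → need 3² = 9 times as many samples.

Current: n = 105, width = 3.41
New: n = 945, width ≈ 1.12

Width reduced by factor of 3.41/1.12 = 3.04.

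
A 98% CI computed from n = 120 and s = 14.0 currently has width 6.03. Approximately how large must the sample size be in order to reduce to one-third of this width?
n ≈ 1080

CI width ∝ 1/√n
To reduce width by factor 3, need √n to grow by 3 → need 3² = 9 times as many samples.

Current: n = 120, width = 6.03
New: n = 1080, width ≈ 1.99

Width reduced by factor of 6.03/1.99 = 3.03.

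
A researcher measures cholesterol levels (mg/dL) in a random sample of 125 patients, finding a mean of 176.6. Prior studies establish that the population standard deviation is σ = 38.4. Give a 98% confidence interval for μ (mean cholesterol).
(168.61, 184.59)

z-interval (σ known):
z* = 2.326 for 98% confidence

Margin of error = z* · σ/√n = 2.326 · 38.4/√125 = 7.99

CI: (176.6 - 7.99, 176.6 + 7.99) = (168.61, 184.59)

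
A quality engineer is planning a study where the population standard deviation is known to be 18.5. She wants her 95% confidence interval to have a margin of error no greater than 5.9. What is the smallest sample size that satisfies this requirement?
n ≥ 38

For margin E ≤ 5.9:
n ≥ (z* · σ / E)²
n ≥ (1.960 · 18.5 / 5.9)²
n ≥ 37.77

Minimum n = 38 (rounding up)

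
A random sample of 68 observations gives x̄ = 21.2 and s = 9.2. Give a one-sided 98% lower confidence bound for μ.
μ ≥ 18.86

Lower bound (one-sided):
t* = 2.095 (one-sided for 98%)
Lower bound = x̄ - t* · s/√n = 21.2 - 2.095 · 9.2/√68 = 18.86

We are 98% confident that μ ≥ 18.86.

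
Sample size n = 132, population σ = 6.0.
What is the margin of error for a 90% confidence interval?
Margin of error = 0.86

Margin of error = z* · σ/√n
= 1.645 · 6.0/√132
= 1.645 · 6.0/11.4891
= 0.86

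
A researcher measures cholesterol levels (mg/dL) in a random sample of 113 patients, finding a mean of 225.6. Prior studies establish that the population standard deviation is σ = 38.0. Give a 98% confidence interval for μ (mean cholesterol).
(217.29, 233.91)

z-interval (σ known):
z* = 2.326 for 98% confidence

Margin of error = z* · σ/√n = 2.326 · 38.0/√113 = 8.31

CI: (225.6 - 8.31, 225.6 + 8.31) = (217.29, 233.91)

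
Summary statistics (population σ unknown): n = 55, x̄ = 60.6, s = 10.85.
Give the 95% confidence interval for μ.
(57.67, 63.53)

t-interval (σ unknown):
df = n - 1 = 54
t* = 2.005 for 95% confidence

Margin of error = t* · s/√n = 2.005 · 10.85/√55 = 2.93

CI: (57.67, 63.53)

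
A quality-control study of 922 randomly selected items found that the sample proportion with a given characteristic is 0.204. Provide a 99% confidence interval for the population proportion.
(0.170, 0.238)

Proportion CI:
SE = √(p̂(1-p̂)/n) = √(0.204 · 0.796 / 922) = 0.01327

z* = 2.576
Margin = z* · SE = 2.576 · 0.01327 = 0.0342

CI: 0.204 ± 0.0342 = (0.170, 0.238)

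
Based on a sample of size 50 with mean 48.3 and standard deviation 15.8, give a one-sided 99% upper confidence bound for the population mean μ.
μ ≤ 53.67

Upper bound (one-sided):
t* = 2.405 (one-sided for 99%)
Upper bound = x̄ + t* · s/√n = 48.3 + 2.405 · 15.8/√50 = 53.67

We are 99% confident that μ ≤ 53.67.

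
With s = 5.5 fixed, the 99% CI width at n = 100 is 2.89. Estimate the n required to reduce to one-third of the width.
n ≈ 900

CI width ∝ 1/√n
To reduce width by factor 3, need √n to grow by 3 → need 3² = 9 times as many samples.

Current: n = 100, width = 2.89
New: n = 900, width ≈ 0.95

Width reduced by factor of 2.89/0.95 = 3.04.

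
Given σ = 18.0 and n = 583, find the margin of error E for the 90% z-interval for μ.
Margin of error = 1.23

Margin of error = z* · σ/√n
= 1.645 · 18.0/√583
= 1.645 · 18.0/24.1454
= 1.23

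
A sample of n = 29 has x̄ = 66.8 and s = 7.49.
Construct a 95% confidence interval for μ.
(63.95, 69.65)

t-interval (σ unknown):
df = n - 1 = 28
t* = 2.048 for 95% confidence

Margin of error = t* · s/√n = 2.048 · 7.49/√29 = 2.85

CI: (63.95, 69.65)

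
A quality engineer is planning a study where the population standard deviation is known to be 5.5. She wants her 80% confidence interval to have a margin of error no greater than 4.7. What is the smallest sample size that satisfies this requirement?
n ≥ 3

For margin E ≤ 4.7:
n ≥ (z* · σ / E)²
n ≥ (1.282 · 5.5 / 4.7)²
n ≥ 2.25

Minimum n = 3 (rounding up)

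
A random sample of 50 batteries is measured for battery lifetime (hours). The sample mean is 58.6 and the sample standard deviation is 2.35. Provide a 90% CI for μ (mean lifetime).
(58.04, 59.16)

t-interval (σ unknown):
df = n - 1 = 49
t* = 1.677 for 90% confidence

Margin of error = t* · s/√n = 1.677 · 2.35/√50 = 0.56

CI: (58.04, 59.16)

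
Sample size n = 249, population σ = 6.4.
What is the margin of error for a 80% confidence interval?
Margin of error = 0.52

Margin of error = z* · σ/√n
= 1.282 · 6.4/√249
= 1.282 · 6.4/15.7797
= 0.52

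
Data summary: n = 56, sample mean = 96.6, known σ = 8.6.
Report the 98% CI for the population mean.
(93.93, 99.27)

z-interval (σ known):
z* = 2.326 for 98% confidence

Margin of error = z* · σ/√n = 2.326 · 8.6/√56 = 2.67

CI: (96.6 - 2.67, 96.6 + 2.67) = (93.93, 99.27)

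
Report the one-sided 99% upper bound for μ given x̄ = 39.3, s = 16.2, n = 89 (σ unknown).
μ ≤ 43.37

Upper bound (one-sided):
t* = 2.369 (one-sided for 99%)
Upper bound = x̄ + t* · s/√n = 39.3 + 2.369 · 16.2/√89 = 43.37

We are 99% confident that μ ≤ 43.37.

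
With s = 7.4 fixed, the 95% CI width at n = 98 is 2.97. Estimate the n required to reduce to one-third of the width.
n ≈ 882

CI width ∝ 1/√n
To reduce width by factor 3, need √n to grow by 3 → need 3² = 9 times as many samples.

Current: n = 98, width = 2.97
New: n = 882, width ≈ 0.98

Width reduced by factor of 2.97/0.98 = 3.03.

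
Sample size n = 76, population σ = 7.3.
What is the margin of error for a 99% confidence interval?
Margin of error = 2.16

Margin of error = z* · σ/√n
= 2.576 · 7.3/√76
= 2.576 · 7.3/8.7178
= 2.16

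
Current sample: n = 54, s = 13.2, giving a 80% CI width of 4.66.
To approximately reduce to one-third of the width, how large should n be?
n ≈ 486

CI width ∝ 1/√n
To reduce width by factor 3, need √n to grow by 3 → need 3² = 9 times as many samples.

Current: n = 54, width = 4.66
New: n = 486, width ≈ 1.54

Width reduced by factor of 4.66/1.54 = 3.03.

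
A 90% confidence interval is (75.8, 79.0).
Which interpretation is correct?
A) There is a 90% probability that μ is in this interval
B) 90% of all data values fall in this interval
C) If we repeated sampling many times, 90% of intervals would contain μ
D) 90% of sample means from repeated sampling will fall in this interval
C

A) Wrong — μ is fixed; the randomness lives in the interval, not in μ.
B) Wrong — a CI is about the parameter μ, not individual data values.
C) Correct — this is the frequentist long-run coverage interpretation.
D) Wrong — coverage applies to intervals containing μ, not to future x̄ values.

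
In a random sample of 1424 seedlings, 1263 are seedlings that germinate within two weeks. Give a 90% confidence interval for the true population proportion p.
(0.873, 0.901)

Proportion CI:
p̂ = 1263/1424 = 0.88694
SE = √(p̂(1-p̂)/n) = √(0.88694 · 0.11306 / 1424) = 0.00839

z* = 1.645
Margin = z* · SE = 1.645 · 0.00839 = 0.0138

CI: 0.88694 ± 0.0138 = (0.873, 0.901)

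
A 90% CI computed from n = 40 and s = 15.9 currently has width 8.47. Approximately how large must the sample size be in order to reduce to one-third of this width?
n ≈ 360

CI width ∝ 1/√n
To reduce width by factor 3, need √n to grow by 3 → need 3² = 9 times as many samples.

Current: n = 40, width = 8.47
New: n = 360, width ≈ 2.76

Width reduced by factor of 8.47/2.76 = 3.07.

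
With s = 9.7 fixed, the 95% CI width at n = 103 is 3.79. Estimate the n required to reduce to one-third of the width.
n ≈ 927

CI width ∝ 1/√n
To reduce width by factor 3, need √n to grow by 3 → need 3² = 9 times as many samples.

Current: n = 103, width = 3.79
New: n = 927, width ≈ 1.25

Width reduced by factor of 3.79/1.25 = 3.03.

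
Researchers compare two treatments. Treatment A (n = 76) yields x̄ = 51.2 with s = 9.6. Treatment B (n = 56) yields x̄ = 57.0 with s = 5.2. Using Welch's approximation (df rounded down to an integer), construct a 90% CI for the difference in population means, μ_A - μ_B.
(-7.96, -3.64)

Difference: x̄₁ - x̄₂ = -5.80
SE = √(s₁²/n₁ + s₂²/n₂) = √(9.6²/76 + 5.2²/56) = 1.3021
df = 120.55 → 120 (Welch–Satterthwaite, rounded down)
t* = 1.658

CI: -5.80 ± 1.658 · 1.3021 = -5.80 ± 2.16 = (-7.96, -3.64)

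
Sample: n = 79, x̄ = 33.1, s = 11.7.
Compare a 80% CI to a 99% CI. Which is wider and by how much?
99% CI is wider by 3.55

df = 78
80% CI: t* = 1.292, (31.40, 34.80), width = 2 · t* · s/√n = 3.40
99% CI: t* = 2.640, (29.62, 36.58), width = 2 · t* · s/√n = 6.95

The 99% CI is wider by 6.95 - 3.40 = 3.55.
Higher confidence requires a wider interval.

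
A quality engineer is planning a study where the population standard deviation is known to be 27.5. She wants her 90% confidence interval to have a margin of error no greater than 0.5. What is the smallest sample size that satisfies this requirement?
n ≥ 8186

For margin E ≤ 0.5:
n ≥ (z* · σ / E)²
n ≥ (1.645 · 27.5 / 0.5)²
n ≥ 8185.73

Minimum n = 8186 (rounding up)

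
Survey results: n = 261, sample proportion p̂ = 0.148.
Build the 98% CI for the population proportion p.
(0.097, 0.199)

Proportion CI:
SE = √(p̂(1-p̂)/n) = √(0.148 · 0.852 / 261) = 0.02198

z* = 2.326
Margin = z* · SE = 2.326 · 0.02198 = 0.0511

CI: 0.148 ± 0.0511 = (0.097, 0.199)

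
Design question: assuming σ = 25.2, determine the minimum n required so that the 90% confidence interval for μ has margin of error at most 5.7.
n ≥ 53

For margin E ≤ 5.7:
n ≥ (z* · σ / E)²
n ≥ (1.645 · 25.2 / 5.7)²
n ≥ 52.89

Minimum n = 53 (rounding up)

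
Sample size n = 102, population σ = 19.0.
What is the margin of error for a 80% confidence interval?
Margin of error = 2.41

Margin of error = z* · σ/√n
= 1.282 · 19.0/√102
= 1.282 · 19.0/10.0995
= 2.41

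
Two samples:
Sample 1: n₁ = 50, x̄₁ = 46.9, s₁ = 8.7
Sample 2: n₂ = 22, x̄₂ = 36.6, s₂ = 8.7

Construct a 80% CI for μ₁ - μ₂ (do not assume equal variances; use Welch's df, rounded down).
(7.40, 13.20)

Difference: x̄₁ - x̄₂ = 10.30
SE = √(s₁²/n₁ + s₂²/n₂) = √(8.7²/50 + 8.7²/22) = 2.2258
df = 40.21 → 40 (Welch–Satterthwaite, rounded down)
t* = 1.303

CI: 10.30 ± 1.303 · 2.2258 = 10.30 ± 2.90 = (7.40, 13.20)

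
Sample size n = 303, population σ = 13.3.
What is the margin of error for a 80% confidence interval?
Margin of error = 0.98

Margin of error = z* · σ/√n
= 1.282 · 13.3/√303
= 1.282 · 13.3/17.4069
= 0.98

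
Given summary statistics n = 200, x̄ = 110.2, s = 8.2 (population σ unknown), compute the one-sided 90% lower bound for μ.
μ ≥ 109.45

Lower bound (one-sided):
t* = 1.286 (one-sided for 90%)
Lower bound = x̄ - t* · s/√n = 110.2 - 1.286 · 8.2/√200 = 109.45

We are 90% confident that μ ≥ 109.45.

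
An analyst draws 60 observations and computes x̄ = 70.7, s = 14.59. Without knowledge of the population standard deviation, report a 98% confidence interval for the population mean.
(66.20, 75.20)

t-interval (σ unknown):
df = n - 1 = 59
t* = 2.391 for 98% confidence

Margin of error = t* · s/√n = 2.391 · 14.59/√60 = 4.50

CI: (66.20, 75.20)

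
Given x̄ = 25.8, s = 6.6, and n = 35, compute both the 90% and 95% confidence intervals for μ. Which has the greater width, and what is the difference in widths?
95% CI is wider by 0.76

df = 34
90% CI: t* = 1.691, (23.91, 27.69), width = 2 · t* · s/√n = 3.77
95% CI: t* = 2.032, (23.53, 28.07), width = 2 · t* · s/√n = 4.53

The 95% CI is wider by 4.53 - 3.77 = 0.76.
Higher confidence requires a wider interval.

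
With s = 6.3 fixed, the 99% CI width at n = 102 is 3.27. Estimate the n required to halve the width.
n ≈ 408

CI width ∝ 1/√n
To reduce width by factor 2, need √n to grow by 2 → need 2² = 4 times as many samples.

Current: n = 102, width = 3.27
New: n = 408, width ≈ 1.61

Width reduced by factor of 3.27/1.61 = 2.03.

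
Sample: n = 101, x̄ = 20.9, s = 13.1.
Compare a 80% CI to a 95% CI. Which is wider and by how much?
95% CI is wider by 1.81

df = 100
80% CI: t* = 1.290, (19.22, 22.58), width = 2 · t* · s/√n = 3.36
95% CI: t* = 1.984, (18.31, 23.49), width = 2 · t* · s/√n = 5.17

The 95% CI is wider by 5.17 - 3.36 = 1.81.
Higher confidence requires a wider interval.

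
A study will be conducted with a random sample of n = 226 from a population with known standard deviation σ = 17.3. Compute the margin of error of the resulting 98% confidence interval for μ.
Margin of error = 2.68

Margin of error = z* · σ/√n
= 2.326 · 17.3/√226
= 2.326 · 17.3/15.0333
= 2.68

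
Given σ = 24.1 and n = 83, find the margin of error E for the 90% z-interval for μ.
Margin of error = 4.35

Margin of error = z* · σ/√n
= 1.645 · 24.1/√83
= 1.645 · 24.1/9.1104
= 4.35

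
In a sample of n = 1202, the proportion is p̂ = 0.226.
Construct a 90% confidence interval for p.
(0.206, 0.246)

Proportion CI:
SE = √(p̂(1-p̂)/n) = √(0.226 · 0.774 / 1202) = 0.01206

z* = 1.645
Margin = z* · SE = 1.645 · 0.01206 = 0.0198

CI: 0.226 ± 0.0198 = (0.206, 0.246)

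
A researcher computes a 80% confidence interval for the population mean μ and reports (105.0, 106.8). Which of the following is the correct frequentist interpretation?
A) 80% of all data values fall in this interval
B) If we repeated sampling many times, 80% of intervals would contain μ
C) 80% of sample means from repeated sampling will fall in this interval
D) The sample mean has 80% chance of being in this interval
B

A) Wrong — a CI is about the parameter μ, not individual data values.
B) Correct — this is the frequentist long-run coverage interpretation.
C) Wrong — coverage applies to intervals containing μ, not to future x̄ values.
D) Wrong — x̄ is observed and sits in the interval by construction.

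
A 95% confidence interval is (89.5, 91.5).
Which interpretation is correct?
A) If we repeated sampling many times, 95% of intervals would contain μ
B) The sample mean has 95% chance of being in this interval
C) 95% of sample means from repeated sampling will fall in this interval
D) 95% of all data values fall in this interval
A

A) Correct — this is the frequentist long-run coverage interpretation.
B) Wrong — x̄ is observed and sits in the interval by construction.
C) Wrong — coverage applies to intervals containing μ, not to future x̄ values.
D) Wrong — a CI is about the parameter μ, not individual data values.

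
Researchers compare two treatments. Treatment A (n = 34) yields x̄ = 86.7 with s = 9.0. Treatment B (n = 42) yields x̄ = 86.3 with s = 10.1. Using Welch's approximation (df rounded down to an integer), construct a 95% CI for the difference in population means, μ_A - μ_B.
(-3.97, 4.77)

Difference: x̄₁ - x̄₂ = 0.40
SE = √(s₁²/n₁ + s₂²/n₂) = √(9.0²/34 + 10.1²/42) = 2.1934
df = 73.28 → 73 (Welch–Satterthwaite, rounded down)
t* = 1.993

CI: 0.40 ± 1.993 · 2.1934 = 0.40 ± 4.37 = (-3.97, 4.77)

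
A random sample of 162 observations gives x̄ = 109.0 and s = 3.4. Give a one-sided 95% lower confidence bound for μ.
μ ≥ 108.56

Lower bound (one-sided):
t* = 1.654 (one-sided for 95%)
Lower bound = x̄ - t* · s/√n = 109.0 - 1.654 · 3.4/√162 = 108.56

We are 95% confident that μ ≥ 108.56.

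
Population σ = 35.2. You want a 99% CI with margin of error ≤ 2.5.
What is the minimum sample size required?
n ≥ 1316

For margin E ≤ 2.5:
n ≥ (z* · σ / E)²
n ≥ (2.576 · 35.2 / 2.5)²
n ≥ 1315.52

Minimum n = 1316 (rounding up)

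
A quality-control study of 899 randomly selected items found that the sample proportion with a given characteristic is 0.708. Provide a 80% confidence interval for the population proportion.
(0.689, 0.727)

Proportion CI:
SE = √(p̂(1-p̂)/n) = √(0.708 · 0.292 / 899) = 0.01516

z* = 1.282
Margin = z* · SE = 1.282 · 0.01516 = 0.0194

CI: 0.708 ± 0.0194 = (0.689, 0.727)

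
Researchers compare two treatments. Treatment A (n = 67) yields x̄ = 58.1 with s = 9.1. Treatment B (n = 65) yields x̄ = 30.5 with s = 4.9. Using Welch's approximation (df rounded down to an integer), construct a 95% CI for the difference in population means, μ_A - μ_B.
(25.09, 30.11)

Difference: x̄₁ - x̄₂ = 27.60
SE = √(s₁²/n₁ + s₂²/n₂) = √(9.1²/67 + 4.9²/65) = 1.2670
df = 101.95 → 101 (Welch–Satterthwaite, rounded down)
t* = 1.984

CI: 27.60 ± 1.984 · 1.2670 = 27.60 ± 2.51 = (25.09, 30.11)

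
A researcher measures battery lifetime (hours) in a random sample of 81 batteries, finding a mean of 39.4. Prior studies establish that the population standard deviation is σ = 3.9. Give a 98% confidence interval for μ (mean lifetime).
(38.39, 40.41)

z-interval (σ known):
z* = 2.326 for 98% confidence

Margin of error = z* · σ/√n = 2.326 · 3.9/√81 = 1.01

CI: (39.4 - 1.01, 39.4 + 1.01) = (38.39, 40.41)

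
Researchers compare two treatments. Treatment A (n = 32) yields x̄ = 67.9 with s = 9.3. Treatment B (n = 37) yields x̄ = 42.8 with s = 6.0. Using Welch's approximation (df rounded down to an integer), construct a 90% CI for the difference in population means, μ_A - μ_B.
(21.89, 28.31)

Difference: x̄₁ - x̄₂ = 25.10
SE = √(s₁²/n₁ + s₂²/n₂) = √(9.3²/32 + 6.0²/37) = 1.9172
df = 51.58 → 51 (Welch–Satterthwaite, rounded down)
t* = 1.675

CI: 25.10 ± 1.675 · 1.9172 = 25.10 ± 3.21 = (21.89, 28.31)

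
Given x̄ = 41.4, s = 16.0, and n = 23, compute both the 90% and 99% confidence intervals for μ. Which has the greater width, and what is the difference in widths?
99% CI is wider by 7.35

df = 22
90% CI: t* = 1.717, (35.67, 47.13), width = 2 · t* · s/√n = 11.46
99% CI: t* = 2.819, (32.00, 50.80), width = 2 · t* · s/√n = 18.81

The 99% CI is wider by 18.81 - 11.46 = 7.35.
Higher confidence requires a wider interval.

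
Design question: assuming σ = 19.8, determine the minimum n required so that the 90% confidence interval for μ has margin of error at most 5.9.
n ≥ 31

For margin E ≤ 5.9:
n ≥ (z* · σ / E)²
n ≥ (1.645 · 19.8 / 5.9)²
n ≥ 30.48

Minimum n = 31 (rounding up)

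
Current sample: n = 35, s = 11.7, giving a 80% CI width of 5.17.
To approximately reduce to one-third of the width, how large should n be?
n ≈ 315

CI width ∝ 1/√n
To reduce width by factor 3, need √n to grow by 3 → need 3² = 9 times as many samples.

Current: n = 35, width = 5.17
New: n = 315, width ≈ 1.69

Width reduced by factor of 5.17/1.69 = 3.06.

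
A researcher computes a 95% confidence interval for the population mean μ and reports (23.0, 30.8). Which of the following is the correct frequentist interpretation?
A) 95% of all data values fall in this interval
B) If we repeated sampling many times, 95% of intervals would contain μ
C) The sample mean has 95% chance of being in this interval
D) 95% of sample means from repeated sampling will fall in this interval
B

A) Wrong — a CI is about the parameter μ, not individual data values.
B) Correct — this is the frequentist long-run coverage interpretation.
C) Wrong — x̄ is observed and sits in the interval by construction.
D) Wrong — coverage applies to intervals containing μ, not to future x̄ values.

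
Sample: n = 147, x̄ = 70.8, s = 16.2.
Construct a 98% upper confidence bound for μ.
μ ≤ 73.57

Upper bound (one-sided):
t* = 2.072 (one-sided for 98%)
Upper bound = x̄ + t* · s/√n = 70.8 + 2.072 · 16.2/√147 = 73.57

We are 98% confident that μ ≤ 73.57.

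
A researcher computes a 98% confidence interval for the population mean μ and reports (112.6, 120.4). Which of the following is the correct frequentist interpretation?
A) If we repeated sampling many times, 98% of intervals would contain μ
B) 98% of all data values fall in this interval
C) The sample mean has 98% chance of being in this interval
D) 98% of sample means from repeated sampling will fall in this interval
A

A) Correct — this is the frequentist long-run coverage interpretation.
B) Wrong — a CI is about the parameter μ, not individual data values.
C) Wrong — x̄ is observed and sits in the interval by construction.
D) Wrong — coverage applies to intervals containing μ, not to future x̄ values.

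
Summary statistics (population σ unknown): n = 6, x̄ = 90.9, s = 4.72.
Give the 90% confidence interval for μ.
(87.02, 94.78)

t-interval (σ unknown):
df = n - 1 = 5
t* = 2.015 for 90% confidence

Margin of error = t* · s/√n = 2.015 · 4.72/√6 = 3.88

CI: (87.02, 94.78)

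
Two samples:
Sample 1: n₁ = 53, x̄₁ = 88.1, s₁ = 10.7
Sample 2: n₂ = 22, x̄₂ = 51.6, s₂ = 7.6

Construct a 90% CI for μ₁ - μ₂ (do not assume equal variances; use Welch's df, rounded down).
(32.84, 40.16)

Difference: x̄₁ - x̄₂ = 36.50
SE = √(s₁²/n₁ + s₂²/n₂) = √(10.7²/53 + 7.6²/22) = 2.1876
df = 54.79 → 54 (Welch–Satterthwaite, rounded down)
t* = 1.674

CI: 36.50 ± 1.674 · 2.1876 = 36.50 ± 3.66 = (32.84, 40.16)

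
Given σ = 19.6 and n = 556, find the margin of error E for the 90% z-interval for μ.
Margin of error = 1.37

Margin of error = z* · σ/√n
= 1.645 · 19.6/√556
= 1.645 · 19.6/23.5797
= 1.37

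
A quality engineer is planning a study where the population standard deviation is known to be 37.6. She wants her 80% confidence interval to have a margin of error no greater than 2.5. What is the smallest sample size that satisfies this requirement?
n ≥ 372

For margin E ≤ 2.5:
n ≥ (z* · σ / E)²
n ≥ (1.282 · 37.6 / 2.5)²
n ≥ 371.77

Minimum n = 372 (rounding up)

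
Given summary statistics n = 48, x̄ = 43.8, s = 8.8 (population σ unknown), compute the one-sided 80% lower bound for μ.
μ ≥ 42.72

Lower bound (one-sided):
t* = 0.849 (one-sided for 80%)
Lower bound = x̄ - t* · s/√n = 43.8 - 0.849 · 8.8/√48 = 42.72

We are 80% confident that μ ≥ 42.72.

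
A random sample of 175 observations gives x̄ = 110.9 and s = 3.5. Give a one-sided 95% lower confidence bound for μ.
μ ≥ 110.46

Lower bound (one-sided):
t* = 1.654 (one-sided for 95%)
Lower bound = x̄ - t* · s/√n = 110.9 - 1.654 · 3.5/√175 = 110.46

We are 95% confident that μ ≥ 110.46.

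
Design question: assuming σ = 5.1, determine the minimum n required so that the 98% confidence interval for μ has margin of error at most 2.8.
n ≥ 18

For margin E ≤ 2.8:
n ≥ (z* · σ / E)²
n ≥ (2.326 · 5.1 / 2.8)²
n ≥ 17.95

Minimum n = 18 (rounding up)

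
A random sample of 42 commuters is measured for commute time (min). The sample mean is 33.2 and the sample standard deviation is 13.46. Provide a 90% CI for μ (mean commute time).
(29.70, 36.70)

t-interval (σ unknown):
df = n - 1 = 41
t* = 1.683 for 90% confidence

Margin of error = t* · s/√n = 1.683 · 13.46/√42 = 3.50

CI: (29.70, 36.70)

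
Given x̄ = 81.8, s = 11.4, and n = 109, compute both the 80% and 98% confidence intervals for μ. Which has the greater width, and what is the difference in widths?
98% CI is wider by 2.35

df = 108
80% CI: t* = 1.289, (80.39, 83.21), width = 2 · t* · s/√n = 2.81
98% CI: t* = 2.361, (79.22, 84.38), width = 2 · t* · s/√n = 5.16

The 98% CI is wider by 5.16 - 2.81 = 2.35.
Higher confidence requires a wider interval.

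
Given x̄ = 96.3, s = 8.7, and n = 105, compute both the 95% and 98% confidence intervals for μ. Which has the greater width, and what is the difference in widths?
98% CI is wider by 0.64

df = 104
95% CI: t* = 1.983, (94.62, 97.98), width = 2 · t* · s/√n = 3.37
98% CI: t* = 2.363, (94.29, 98.31), width = 2 · t* · s/√n = 4.01

The 98% CI is wider by 4.01 - 3.37 = 0.64.
Higher confidence requires a wider interval.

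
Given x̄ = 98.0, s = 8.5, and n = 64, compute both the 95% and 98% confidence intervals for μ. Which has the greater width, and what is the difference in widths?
98% CI is wider by 0.82

df = 63
95% CI: t* = 1.998, (95.88, 100.12), width = 2 · t* · s/√n = 4.25
98% CI: t* = 2.387, (95.46, 100.54), width = 2 · t* · s/√n = 5.07

The 98% CI is wider by 5.07 - 4.25 = 0.82.
Higher confidence requires a wider interval.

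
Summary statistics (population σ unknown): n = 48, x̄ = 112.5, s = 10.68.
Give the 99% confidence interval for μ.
(108.36, 116.64)

t-interval (σ unknown):
df = n - 1 = 47
t* = 2.685 for 99% confidence

Margin of error = t* · s/√n = 2.685 · 10.68/√48 = 4.14

CI: (108.36, 116.64)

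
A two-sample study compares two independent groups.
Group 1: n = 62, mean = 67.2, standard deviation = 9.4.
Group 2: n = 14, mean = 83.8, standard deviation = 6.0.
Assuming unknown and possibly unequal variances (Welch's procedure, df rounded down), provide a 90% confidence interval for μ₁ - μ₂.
(-20.00, -13.20)

Difference: x̄₁ - x̄₂ = -16.60
SE = √(s₁²/n₁ + s₂²/n₂) = √(9.4²/62 + 6.0²/14) = 1.9991
df = 29.47 → 29 (Welch–Satterthwaite, rounded down)
t* = 1.699

CI: -16.60 ± 1.699 · 1.9991 = -16.60 ± 3.40 = (-20.00, -13.20)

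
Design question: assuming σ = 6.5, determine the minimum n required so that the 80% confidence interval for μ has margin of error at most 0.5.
n ≥ 278

For margin E ≤ 0.5:
n ≥ (z* · σ / E)²
n ≥ (1.282 · 6.5 / 0.5)²
n ≥ 277.76

Minimum n = 278 (rounding up)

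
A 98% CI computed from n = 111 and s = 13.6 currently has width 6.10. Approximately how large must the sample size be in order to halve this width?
n ≈ 444

CI width ∝ 1/√n
To reduce width by factor 2, need √n to grow by 2 → need 2² = 4 times as many samples.

Current: n = 111, width = 6.10
New: n = 444, width ≈ 3.01

Width reduced by factor of 6.10/3.01 = 2.03.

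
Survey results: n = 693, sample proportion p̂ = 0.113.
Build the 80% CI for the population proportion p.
(0.098, 0.128)

Proportion CI:
SE = √(p̂(1-p̂)/n) = √(0.113 · 0.887 / 693) = 0.01203

z* = 1.282
Margin = z* · SE = 1.282 · 0.01203 = 0.0154

CI: 0.113 ± 0.0154 = (0.098, 0.128)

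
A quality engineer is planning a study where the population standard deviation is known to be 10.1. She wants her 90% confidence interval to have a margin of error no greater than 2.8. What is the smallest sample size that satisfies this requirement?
n ≥ 36

For margin E ≤ 2.8:
n ≥ (z* · σ / E)²
n ≥ (1.645 · 10.1 / 2.8)²
n ≥ 35.21

Minimum n = 36 (rounding up)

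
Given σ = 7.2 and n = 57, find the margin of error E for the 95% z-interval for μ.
Margin of error = 1.87

Margin of error = z* · σ/√n
= 1.960 · 7.2/√57
= 1.960 · 7.2/7.5498
= 1.87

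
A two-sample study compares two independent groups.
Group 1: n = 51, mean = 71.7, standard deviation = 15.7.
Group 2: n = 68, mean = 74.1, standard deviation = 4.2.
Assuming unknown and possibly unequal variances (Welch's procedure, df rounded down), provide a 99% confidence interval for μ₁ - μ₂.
(-8.42, 3.62)

Difference: x̄₁ - x̄₂ = -2.40
SE = √(s₁²/n₁ + s₂²/n₂) = √(15.7²/51 + 4.2²/68) = 2.2567
df = 55.39 → 55 (Welch–Satterthwaite, rounded down)
t* = 2.668

CI: -2.40 ± 2.668 · 2.2567 = -2.40 ± 6.02 = (-8.42, 3.62)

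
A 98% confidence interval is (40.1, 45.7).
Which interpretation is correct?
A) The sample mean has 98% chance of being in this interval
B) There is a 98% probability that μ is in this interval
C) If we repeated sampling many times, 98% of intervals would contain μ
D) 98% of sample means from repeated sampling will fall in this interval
C

A) Wrong — x̄ is observed and sits in the interval by construction.
B) Wrong — μ is fixed; the randomness lives in the interval, not in μ.
C) Correct — this is the frequentist long-run coverage interpretation.
D) Wrong — coverage applies to intervals containing μ, not to future x̄ values.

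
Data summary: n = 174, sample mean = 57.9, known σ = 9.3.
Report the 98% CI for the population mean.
(56.26, 59.54)

z-interval (σ known):
z* = 2.326 for 98% confidence

Margin of error = z* · σ/√n = 2.326 · 9.3/√174 = 1.64

CI: (57.9 - 1.64, 57.9 + 1.64) = (56.26, 59.54)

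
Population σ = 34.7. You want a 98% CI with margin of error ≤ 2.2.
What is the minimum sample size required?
n ≥ 1346

For margin E ≤ 2.2:
n ≥ (z* · σ / E)²
n ≥ (2.326 · 34.7 / 2.2)²
n ≥ 1345.96

Minimum n = 1346 (rounding up)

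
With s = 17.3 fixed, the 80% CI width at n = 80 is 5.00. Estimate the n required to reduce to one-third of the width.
n ≈ 720

CI width ∝ 1/√n
To reduce width by factor 3, need √n to grow by 3 → need 3² = 9 times as many samples.

Current: n = 80, width = 5.00
New: n = 720, width ≈ 1.65

Width reduced by factor of 5.00/1.65 = 3.03.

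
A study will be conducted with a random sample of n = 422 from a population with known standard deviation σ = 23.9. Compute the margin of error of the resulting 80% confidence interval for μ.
Margin of error = 1.49

Margin of error = z* · σ/√n
= 1.282 · 23.9/√422
= 1.282 · 23.9/20.5426
= 1.49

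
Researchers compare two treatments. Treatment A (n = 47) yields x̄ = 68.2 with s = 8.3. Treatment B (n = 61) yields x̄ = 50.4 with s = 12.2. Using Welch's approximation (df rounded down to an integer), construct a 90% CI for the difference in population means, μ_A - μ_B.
(14.52, 21.08)

Difference: x̄₁ - x̄₂ = 17.80
SE = √(s₁²/n₁ + s₂²/n₂) = √(8.3²/47 + 12.2²/61) = 1.9763
df = 104.53 → 104 (Welch–Satterthwaite, rounded down)
t* = 1.660

CI: 17.80 ± 1.660 · 1.9763 = 17.80 ± 3.28 = (14.52, 21.08)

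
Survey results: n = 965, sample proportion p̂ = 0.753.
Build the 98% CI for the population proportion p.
(0.721, 0.785)

Proportion CI:
SE = √(p̂(1-p̂)/n) = √(0.753 · 0.247 / 965) = 0.01388

z* = 2.326
Margin = z* · SE = 2.326 · 0.01388 = 0.0323

CI: 0.753 ± 0.0323 = (0.721, 0.785)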